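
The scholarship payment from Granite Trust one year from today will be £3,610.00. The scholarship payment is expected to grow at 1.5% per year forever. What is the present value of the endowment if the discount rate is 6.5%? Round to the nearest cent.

£72200.00

Growing perpetuity: P = D₁ / (r − g) = £3,610.0000 / (0.065 − 0.015) = £72,200.00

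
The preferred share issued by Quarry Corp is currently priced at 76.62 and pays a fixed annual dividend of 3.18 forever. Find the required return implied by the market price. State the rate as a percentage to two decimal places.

P = C/r ⇒ r = C/P = 3.18/76.62 = 0.041504

4.15%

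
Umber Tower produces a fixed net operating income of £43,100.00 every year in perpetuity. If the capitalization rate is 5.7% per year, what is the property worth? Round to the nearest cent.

£756140.35

Level perpetuity: PV = C / r = £43,100.00 / 0.057 = £756,140.35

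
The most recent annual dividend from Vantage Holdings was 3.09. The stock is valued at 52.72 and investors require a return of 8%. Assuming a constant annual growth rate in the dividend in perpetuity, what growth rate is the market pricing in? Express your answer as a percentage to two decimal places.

P = D₀(1+g)/(r−g) ⇒ P(r−g) = D₀(1+g) ⇒ g(P+D₀) = P·r − D₀
g = (P·r − D₀)/(P + D₀) = (52.72×0.08 − 3.09) / (52.72 + 3.09) = 0.020204

2.02%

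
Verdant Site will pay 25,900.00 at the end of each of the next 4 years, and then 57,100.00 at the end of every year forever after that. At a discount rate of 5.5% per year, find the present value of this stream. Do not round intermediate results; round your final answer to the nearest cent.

PV of 4-year annuity: 25,900.00 × [1 − (1+0.055)^−4] / 0.055 = 90783.38815
Perpetuity value at year 4: 57,100.00 / 0.055 = 1038181.81818
PV of perpetuity: 1038181.81818 / (1+0.055)^4 = 838037.74623
Total PV = 90783.38815 + 838037.74623 = 928821.13438

928821.13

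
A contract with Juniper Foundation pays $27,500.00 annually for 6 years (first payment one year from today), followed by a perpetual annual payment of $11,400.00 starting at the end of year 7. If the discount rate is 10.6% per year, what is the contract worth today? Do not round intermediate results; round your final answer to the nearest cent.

$176450.94

PV of 6-year annuity: $27,500.00 × [1 − (1+0.106)^−6] / 0.106 = 117692.77482
Perpetuity value at year 6: $11,400.00 / 0.106 = 107547.16981
PV of perpetuity: 107547.16981 / (1+0.106)^6 = 58758.16498
Total PV = 117692.77482 + 58758.16498 = 176450.93980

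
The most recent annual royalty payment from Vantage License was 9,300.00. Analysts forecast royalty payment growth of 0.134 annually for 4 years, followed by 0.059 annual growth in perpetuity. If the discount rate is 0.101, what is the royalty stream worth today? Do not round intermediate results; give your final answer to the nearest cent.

D_1 = 10546.20000
D_2 = 11959.39080
D_3 = 13561.94917
D_4 = 15379.25036
Terminal value at year 4: TV = D_4×(1+g_2)/(r−g_2) = 16286.62613/0.042 = 387776.81254
P_0 = D_1/(1+r)^1 + D_2/(1+r)^2 + D_3/(1+r)^3 + D_4/(1+r)^4 + TV/(1+r)^4
    = 9578.74659 + 9865.84799 + 10161.55461 + 10466.12436 + 263895.85000 = 303968.12355

303968.12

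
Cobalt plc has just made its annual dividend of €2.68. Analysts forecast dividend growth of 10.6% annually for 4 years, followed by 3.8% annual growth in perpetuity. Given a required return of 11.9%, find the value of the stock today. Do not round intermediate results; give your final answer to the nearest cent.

€43.19

D_1 = 2.96408
D_2 = 3.27827
D_3 = 3.62577
D_4 = 4.01010
Terminal value at year 4: TV = D_4×(1+g_2)/(r−g_2) = 4.16248/0.081 = 51.38870
P_0 = D_1/(1+r)^1 + D_2/(1+r)^2 + D_3/(1+r)^3 + D_4/(1+r)^4 + TV/(1+r)^4
    = 2.64887 + 2.61809 + 2.58768 + 2.55761 + 32.77535 = 43.18759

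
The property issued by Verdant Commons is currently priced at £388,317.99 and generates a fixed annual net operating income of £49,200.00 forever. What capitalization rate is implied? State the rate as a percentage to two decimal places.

12.67%

P = C/r ⇒ r = C/P = £49,200.00/£388,317.99 = 0.126700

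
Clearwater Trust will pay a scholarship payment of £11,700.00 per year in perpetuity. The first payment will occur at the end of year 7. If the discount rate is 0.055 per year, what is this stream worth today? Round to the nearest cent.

Value at end of year 6: C / r = £11,700.00 / 0.055 = £212,727.2727
Discount to today: PV = £212,727.2727 / (1 + 0.055)^6 = £212,727.2727 / 1.378843 = £154,279.57

£154279.57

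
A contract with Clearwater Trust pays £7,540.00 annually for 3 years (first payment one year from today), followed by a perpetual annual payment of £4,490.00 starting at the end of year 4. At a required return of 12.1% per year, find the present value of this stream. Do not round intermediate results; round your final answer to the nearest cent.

PV of 3-year annuity: £7,540.00 × [1 − (1+0.121)^−3] / 0.121 = 18078.73321
Perpetuity value at year 3: £4,490.00 / 0.121 = 37107.43802
PV of perpetuity: 37107.43802 / (1+0.121)^3 = 26341.72023
Total PV = 18078.73321 + 26341.72023 = 44420.45344

£44420.45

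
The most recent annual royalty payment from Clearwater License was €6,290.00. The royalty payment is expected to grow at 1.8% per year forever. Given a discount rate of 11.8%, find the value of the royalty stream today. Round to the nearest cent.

€64032.20

D₁ = D₀ × (1 + g) = €6,290.00 × 1.018 = €6,403.2200
Growing perpetuity: P = D₁ / (r − g) = €6,403.2200 / (0.118 − 0.018) = €64,032.20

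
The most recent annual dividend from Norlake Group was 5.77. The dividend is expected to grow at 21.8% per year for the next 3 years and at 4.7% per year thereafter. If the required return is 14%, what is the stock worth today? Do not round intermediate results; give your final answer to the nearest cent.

99.01

D_1 = 7.02786
D_2 = 8.55993
D_3 = 10.42600
Terminal value at year 3: TV = D_3×(1+g_2)/(r−g_2) = 10.91602/0.093 = 117.37657
P_0 = D_1/(1+r)^1 + D_2/(1+r)^2 + D_3/(1+r)^3 + TV/(1+r)^3
    = 6.16479 + 6.58659 + 7.03725 + 79.22584 = 99.01447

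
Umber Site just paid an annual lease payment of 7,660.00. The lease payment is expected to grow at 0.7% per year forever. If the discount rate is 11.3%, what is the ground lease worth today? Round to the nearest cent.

D₁ = D₀ × (1 + g) = 7,660.00 × 1.007 = 7,713.6200
Growing perpetuity: P = D₁ / (r − g) = 7,713.6200 / (0.113 − 0.007) = 72,770.00

72770.00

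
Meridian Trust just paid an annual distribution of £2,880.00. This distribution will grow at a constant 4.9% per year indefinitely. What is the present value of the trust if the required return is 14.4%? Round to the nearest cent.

£31801.26

D₁ = D₀ × (1 + g) = £2,880.00 × 1.049 = £3,021.1200
Growing perpetuity: P = D₁ / (r − g) = £3,021.1200 / (0.144 − 0.049) = £31,801.26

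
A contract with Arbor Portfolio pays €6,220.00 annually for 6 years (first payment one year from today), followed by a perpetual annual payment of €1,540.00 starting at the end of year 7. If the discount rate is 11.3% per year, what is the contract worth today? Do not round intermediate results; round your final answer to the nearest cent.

PV of 6-year annuity: €6,220.00 × [1 − (1+0.113)^−6] / 0.113 = 26088.08862
Perpetuity value at year 6: €1,540.00 / 0.113 = 13628.31858
PV of perpetuity: 13628.31858 / (1+0.113)^6 = 7169.20983
Total PV = 26088.08862 + 7169.20983 = 33257.29845

€33257.30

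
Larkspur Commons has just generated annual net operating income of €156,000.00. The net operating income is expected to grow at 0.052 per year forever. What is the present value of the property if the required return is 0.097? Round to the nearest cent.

€3646933.33

D₁ = D₀ × (1 + g) = €156,000.00 × 1.052 = €164,112.0000
Growing perpetuity: P = D₁ / (r − g) = €164,112.0000 / (0.097 − 0.052) = €3,646,933.33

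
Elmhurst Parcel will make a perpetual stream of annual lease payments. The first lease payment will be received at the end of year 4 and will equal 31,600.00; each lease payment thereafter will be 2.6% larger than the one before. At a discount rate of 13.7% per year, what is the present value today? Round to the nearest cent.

193679.08

Value at end of year 3: C₁ / (r − g) = 31,600.00 / (0.137 − 0.026) = 284,684.6847
Discount to today: PV = 284,684.6847 / (1 + 0.137)^3 = 284,684.6847 / 1.469878 = 193,679.08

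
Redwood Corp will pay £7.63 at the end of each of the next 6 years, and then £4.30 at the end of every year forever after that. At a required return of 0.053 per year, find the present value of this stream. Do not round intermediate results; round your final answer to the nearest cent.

PV of 6-year annuity: £7.63 × [1 − (1+0.053)^−6] / 0.053 = 38.35873
Perpetuity value at year 6: £4.30 / 0.053 = 81.13208
PV of perpetuity: 81.13208 / (1+0.053)^6 = 59.51444
Total PV = 38.35873 + 59.51444 = 97.87317

£97.87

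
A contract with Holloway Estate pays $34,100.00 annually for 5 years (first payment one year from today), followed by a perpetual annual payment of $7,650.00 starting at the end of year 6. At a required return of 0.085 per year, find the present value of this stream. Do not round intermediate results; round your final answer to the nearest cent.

PV of 5-year annuity: $34,100.00 × [1 − (1+0.085)^−5] / 0.085 = 134375.89489
Perpetuity value at year 5: $7,650.00 / 0.085 = 90000.00000
PV of perpetuity: 90000.00000 / (1+0.085)^5 = 59854.08810
Total PV = 134375.89489 + 59854.08810 = 194229.98299

$194229.98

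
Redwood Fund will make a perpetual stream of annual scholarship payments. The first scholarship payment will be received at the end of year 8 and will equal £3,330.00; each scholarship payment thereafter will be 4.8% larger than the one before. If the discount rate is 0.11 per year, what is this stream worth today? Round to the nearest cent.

Value at end of year 7: C₁ / (r − g) = £3,330.00 / (0.11 − 0.048) = £53,709.6774
Discount to today: PV = £53,709.6774 / (1 + 0.11)^7 = £53,709.6774 / 2.076160 = £25,869.72

£25869.72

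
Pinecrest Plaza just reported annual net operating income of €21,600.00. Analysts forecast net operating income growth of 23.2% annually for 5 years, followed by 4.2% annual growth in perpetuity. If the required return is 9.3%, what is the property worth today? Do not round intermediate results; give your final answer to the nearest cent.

€959870.45

D_1 = 26611.20000
D_2 = 32784.99840
D_3 = 40391.11803
D_4 = 49761.85741
D_5 = 61306.60833
Terminal value at year 5: TV = D_5×(1+g_2)/(r−g_2) = 63881.48588/0.051 = 1252578.15453
P_0 = D_1/(1+r)^1 + D_2/(1+r)^2 + D_3/(1+r)^3 + D_4/(1+r)^4 + D_5/(1+r)^5 + TV/(1+r)^5
    = 24346.93504 + 27443.20583 + 30933.23841 + 34867.10862 + 39301.26058 + 802978.69663 = 959870.44511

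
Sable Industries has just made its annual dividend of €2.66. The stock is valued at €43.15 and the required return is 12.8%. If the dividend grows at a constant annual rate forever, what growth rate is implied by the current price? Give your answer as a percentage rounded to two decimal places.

6.25%

P = D₀(1+g)/(r−g) ⇒ P(r−g) = D₀(1+g) ⇒ g(P+D₀) = P·r − D₀
g = (P·r − D₀)/(P + D₀) = (€43.15×0.128 − €2.66) / (€43.15 + €2.66) = 0.062502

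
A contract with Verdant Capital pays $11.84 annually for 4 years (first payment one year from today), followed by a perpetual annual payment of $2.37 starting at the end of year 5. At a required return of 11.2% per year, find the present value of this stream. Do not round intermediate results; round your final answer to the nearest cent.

PV of 4-year annuity: $11.84 × [1 − (1+0.112)^−4] / 0.112 = 36.57665
Perpetuity value at year 4: $2.37 / 0.112 = 21.16071
PV of perpetuity: 21.16071 / (1+0.112)^4 = 13.83921
Total PV = 36.57665 + 13.83921 = 50.41585

$50.42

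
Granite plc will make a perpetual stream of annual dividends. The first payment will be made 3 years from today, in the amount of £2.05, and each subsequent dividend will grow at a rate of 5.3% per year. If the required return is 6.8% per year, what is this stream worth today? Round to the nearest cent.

Value at end of year 2: C₁ / (r − g) = £2.05 / (0.068 − 0.053) = £136.6667
Discount to today: PV = £136.6667 / (1 + 0.068)^2 = £136.6667 / 1.140624 = £119.82

£119.82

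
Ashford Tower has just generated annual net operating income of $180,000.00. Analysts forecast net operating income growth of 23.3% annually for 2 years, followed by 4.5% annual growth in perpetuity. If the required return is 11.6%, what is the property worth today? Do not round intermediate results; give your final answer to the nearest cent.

$3652503.41

D_1 = 221940.00000
D_2 = 273652.02000
Terminal value at year 2: TV = D_2×(1+g_2)/(r−g_2) = 285966.36090/0.071 = 4027695.22394
P_0 = D_1/(1+r)^1 + D_2/(1+r)^2 + TV/(1+r)^2
    = 198870.96774 + 219720.34339 + 3233912.09641 = 3652503.40754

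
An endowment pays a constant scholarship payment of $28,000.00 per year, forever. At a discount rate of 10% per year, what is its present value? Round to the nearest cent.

Level perpetuity: PV = C / r = $28,000.00 / 0.1 = $280,000.00

$280000.00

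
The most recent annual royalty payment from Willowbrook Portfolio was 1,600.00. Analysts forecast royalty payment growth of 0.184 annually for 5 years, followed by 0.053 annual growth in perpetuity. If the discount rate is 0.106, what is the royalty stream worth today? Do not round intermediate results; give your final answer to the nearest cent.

54555.03

D_1 = 1894.40000
D_2 = 2242.96960
D_3 = 2655.67601
D_4 = 3144.32039
D_5 = 3722.87534
Terminal value at year 5: TV = D_5×(1+g_2)/(r−g_2) = 3920.18774/0.053 = 73965.80636
P_0 = D_1/(1+r)^1 + D_2/(1+r)^2 + D_3/(1+r)^3 + D_4/(1+r)^4 + D_5/(1+r)^5 + TV/(1+r)^5
    = 1712.83906 + 1833.63603 + 1962.95213 + 2101.38818 + 2249.58734 + 44694.63154 = 54555.03428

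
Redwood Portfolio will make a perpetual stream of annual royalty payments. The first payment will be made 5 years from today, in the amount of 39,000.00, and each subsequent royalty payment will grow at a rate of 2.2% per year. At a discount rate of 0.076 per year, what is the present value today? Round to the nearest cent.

Value at end of year 4: C₁ / (r − g) = 39,000.00 / (0.076 − 0.022) = 722,222.2222
Discount to today: PV = 722,222.2222 / (1 + 0.076)^4 = 722,222.2222 / 1.340445 = 538,792.77

538792.77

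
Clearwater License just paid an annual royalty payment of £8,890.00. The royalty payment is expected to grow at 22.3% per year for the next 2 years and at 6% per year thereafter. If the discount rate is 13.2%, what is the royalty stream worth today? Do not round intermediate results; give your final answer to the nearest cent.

D_1 = 10872.47000
D_2 = 13297.03081
Terminal value at year 2: TV = D_2×(1+g_2)/(r−g_2) = 14094.85266/0.072 = 195761.84248
P_0 = D_1/(1+r)^1 + D_2/(1+r)^2 + TV/(1+r)^2
    = 9604.65548 + 10376.76117 + 152768.98394 = 172750.40059

£172750.40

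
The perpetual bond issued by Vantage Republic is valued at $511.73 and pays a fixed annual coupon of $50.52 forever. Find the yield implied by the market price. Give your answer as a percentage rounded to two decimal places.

P = C/r ⇒ r = C/P = $50.52/$511.73 = 0.098724

9.87%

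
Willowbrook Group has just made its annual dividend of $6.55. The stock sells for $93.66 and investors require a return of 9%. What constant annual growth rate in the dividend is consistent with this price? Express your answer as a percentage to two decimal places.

P = D₀(1+g)/(r−g) ⇒ P(r−g) = D₀(1+g) ⇒ g(P+D₀) = P·r − D₀
g = (P·r − D₀)/(P + D₀) = ($93.66×0.09 − $6.55) / ($93.66 + $6.55) = 0.018755

1.88%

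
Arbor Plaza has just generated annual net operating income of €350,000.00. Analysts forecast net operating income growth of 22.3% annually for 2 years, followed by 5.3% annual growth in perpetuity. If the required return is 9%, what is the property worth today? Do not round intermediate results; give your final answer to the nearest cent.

D_1 = 428050.00000
D_2 = 523505.15000
Terminal value at year 2: TV = D_2×(1+g_2)/(r−g_2) = 551250.92295/0.037 = 14898673.59324
P_0 = D_1/(1+r)^1 + D_2/(1+r)^2 + TV/(1+r)^2
    = 392706.42202 + 440623.81113 + 12539915.48964 = 13373245.72279

€13373245.72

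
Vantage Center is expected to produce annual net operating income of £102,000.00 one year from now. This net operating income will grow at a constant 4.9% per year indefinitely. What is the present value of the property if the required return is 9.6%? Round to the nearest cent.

£2170212.77

Growing perpetuity: P = D₁ / (r − g) = £102,000.0000 / (0.096 − 0.049) = £2,170,212.77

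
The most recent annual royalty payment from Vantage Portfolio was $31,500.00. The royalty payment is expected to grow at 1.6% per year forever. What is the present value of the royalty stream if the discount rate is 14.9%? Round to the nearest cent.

D₁ = D₀ × (1 + g) = $31,500.00 × 1.016 = $32,004.0000
Growing perpetuity: P = D₁ / (r − g) = $32,004.0000 / (0.149 − 0.016) = $240,631.58

$240631.58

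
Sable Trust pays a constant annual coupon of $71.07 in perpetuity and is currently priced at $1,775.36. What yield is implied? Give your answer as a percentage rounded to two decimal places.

4.00%

P = C/r ⇒ r = C/P = $71.07/$1,775.36 = 0.040031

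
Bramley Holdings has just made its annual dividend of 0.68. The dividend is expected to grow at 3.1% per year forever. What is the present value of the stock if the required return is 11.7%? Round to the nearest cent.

8.15

D₁ = D₀ × (1 + g) = 0.68 × 1.031 = 0.7011
Growing perpetuity: P = D₁ / (r − g) = 0.7011 / (0.117 − 0.031) = 8.15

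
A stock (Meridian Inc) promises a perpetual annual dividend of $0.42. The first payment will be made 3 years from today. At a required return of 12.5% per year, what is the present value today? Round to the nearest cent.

Value at end of year 2: C / r = $0.42 / 0.125 = $3.3600
Discount to today: PV = $3.3600 / (1 + 0.125)^2 = $3.3600 / 1.265625 = $2.65

$2.65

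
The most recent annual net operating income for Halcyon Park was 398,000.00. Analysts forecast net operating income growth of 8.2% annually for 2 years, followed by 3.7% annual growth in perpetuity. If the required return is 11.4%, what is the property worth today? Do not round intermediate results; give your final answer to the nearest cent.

D_1 = 430636.00000
D_2 = 465948.15200
Terminal value at year 2: TV = D_2×(1+g_2)/(r−g_2) = 483188.23362/0.077 = 6275171.86525
P_0 = D_1/(1+r)^1 + D_2/(1+r)^2 + TV/(1+r)^2
    = 386567.32496 + 375463.05709 + 5056560.91176 = 5818591.29380

5818591.29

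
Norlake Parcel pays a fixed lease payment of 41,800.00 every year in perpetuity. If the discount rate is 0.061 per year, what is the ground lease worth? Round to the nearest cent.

Level perpetuity: PV = C / r = 41,800.00 / 0.061 = 685,245.90

685245.90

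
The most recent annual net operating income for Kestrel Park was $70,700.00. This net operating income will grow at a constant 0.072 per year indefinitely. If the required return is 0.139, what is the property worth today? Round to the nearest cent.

$1131200.00

D₁ = D₀ × (1 + g) = $70,700.00 × 1.072 = $75,790.4000
Growing perpetuity: P = D₁ / (r − g) = $75,790.4000 / (0.139 − 0.072) = $1,131,200.00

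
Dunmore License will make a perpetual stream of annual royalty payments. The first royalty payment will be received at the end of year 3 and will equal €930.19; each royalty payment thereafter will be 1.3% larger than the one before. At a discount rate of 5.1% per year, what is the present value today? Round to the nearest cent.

€22160.66

Value at end of year 2: C₁ / (r − g) = €930.19 / (0.051 − 0.013) = €24,478.6842
Discount to today: PV = €24,478.6842 / (1 + 0.051)^2 = €24,478.6842 / 1.104601 = €22,160.66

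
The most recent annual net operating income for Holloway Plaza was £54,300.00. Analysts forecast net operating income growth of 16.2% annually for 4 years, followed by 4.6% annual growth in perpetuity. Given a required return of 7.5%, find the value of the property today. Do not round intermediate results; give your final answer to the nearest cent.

£2938618.62

D_1 = 63096.60000
D_2 = 73318.24920
D_3 = 85195.80557
D_4 = 98997.52607
Terminal value at year 4: TV = D_4×(1+g_2)/(r−g_2) = 103551.41227/0.029 = 3570738.35421
P_0 = D_1/(1+r)^1 + D_2/(1+r)^2 + D_3/(1+r)^3 + D_4/(1+r)^4 + TV/(1+r)^4
    = 58694.51163 + 63444.67210 + 68579.26417 + 74129.39997 + 2673770.77133 = 2938618.61920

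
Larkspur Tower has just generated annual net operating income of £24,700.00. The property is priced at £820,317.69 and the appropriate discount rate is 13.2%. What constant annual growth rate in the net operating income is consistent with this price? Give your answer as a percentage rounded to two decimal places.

9.89%

P = D₀(1+g)/(r−g) ⇒ P(r−g) = D₀(1+g) ⇒ g(P+D₀) = P·r − D₀
g = (P·r − D₀)/(P + D₀) = (£820,317.69×0.132 − £24,700.00) / (£820,317.69 + £24,700.00) = 0.098911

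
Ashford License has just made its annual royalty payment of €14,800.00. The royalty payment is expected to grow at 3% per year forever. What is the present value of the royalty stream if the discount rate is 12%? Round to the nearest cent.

D₁ = D₀ × (1 + g) = €14,800.00 × 1.03 = €15,244.0000
Growing perpetuity: P = D₁ / (r − g) = €15,244.0000 / (0.12 − 0.03) = €169,377.78

€169377.78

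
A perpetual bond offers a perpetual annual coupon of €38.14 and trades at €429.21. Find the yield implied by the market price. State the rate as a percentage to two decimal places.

P = C/r ⇒ r = C/P = €38.14/€429.21 = 0.088861

8.89%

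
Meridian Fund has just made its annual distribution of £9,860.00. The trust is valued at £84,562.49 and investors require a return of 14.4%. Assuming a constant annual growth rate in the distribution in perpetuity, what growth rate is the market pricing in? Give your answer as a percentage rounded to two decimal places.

2.45%

P = D₀(1+g)/(r−g) ⇒ P(r−g) = D₀(1+g) ⇒ g(P+D₀) = P·r − D₀
g = (P·r − D₀)/(P + D₀) = (£84,562.49×0.144 − £9,860.00) / (£84,562.49 + £9,860.00) = 0.024539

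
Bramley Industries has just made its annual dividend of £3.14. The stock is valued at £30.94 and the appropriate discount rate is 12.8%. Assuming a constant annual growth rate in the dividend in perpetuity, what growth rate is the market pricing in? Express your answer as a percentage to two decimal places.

P = D₀(1+g)/(r−g) ⇒ P(r−g) = D₀(1+g) ⇒ g(P+D₀) = P·r − D₀
g = (P·r − D₀)/(P + D₀) = (£30.94×0.128 − £3.14) / (£30.94 + £3.14) = 0.024070

2.41%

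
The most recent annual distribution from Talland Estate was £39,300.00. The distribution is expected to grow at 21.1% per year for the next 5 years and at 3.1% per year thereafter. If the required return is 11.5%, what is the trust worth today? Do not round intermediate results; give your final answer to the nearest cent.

£982455.67

D_1 = 47592.30000
D_2 = 57634.27530
D_3 = 69795.10739
D_4 = 84521.87505
D_5 = 102355.99068
Terminal value at year 5: TV = D_5×(1+g_2)/(r−g_2) = 105529.02639/0.084 = 1256297.93325
P_0 = D_1/(1+r)^1 + D_2/(1+r)^2 + D_3/(1+r)^3 + D_4/(1+r)^4 + D_5/(1+r)^5 + TV/(1+r)^5
    = 42683.67713 + 46358.68431 + 50350.10466 + 54685.18094 + 59393.50145 + 728984.52374 = 982455.67223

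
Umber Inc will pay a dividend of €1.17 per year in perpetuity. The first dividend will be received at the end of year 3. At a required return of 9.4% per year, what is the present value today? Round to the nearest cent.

Value at end of year 2: C / r = €1.17 / 0.094 = €12.4468
Discount to today: PV = €12.4468 / (1 + 0.094)^2 = €12.4468 / 1.196836 = €10.40

€10.40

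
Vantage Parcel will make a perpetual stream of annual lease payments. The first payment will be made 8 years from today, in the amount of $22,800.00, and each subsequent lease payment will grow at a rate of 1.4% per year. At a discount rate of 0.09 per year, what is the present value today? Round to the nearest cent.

Value at end of year 7: C₁ / (r − g) = $22,800.00 / (0.09 − 0.014) = $300,000.0000
Discount to today: PV = $300,000.0000 / (1 + 0.09)^7 = $300,000.0000 / 1.828039 = $164,110.27

$164110.27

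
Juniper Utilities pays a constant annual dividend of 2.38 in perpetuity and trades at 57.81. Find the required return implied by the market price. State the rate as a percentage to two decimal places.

P = C/r ⇒ r = C/P = 2.38/57.81 = 0.041169

4.12%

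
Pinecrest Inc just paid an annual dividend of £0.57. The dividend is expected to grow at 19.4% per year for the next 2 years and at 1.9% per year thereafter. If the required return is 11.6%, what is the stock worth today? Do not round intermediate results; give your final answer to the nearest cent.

£8.12

D_1 = 0.68058
D_2 = 0.81261
Terminal value at year 2: TV = D_2×(1+g_2)/(r−g_2) = 0.82805/0.097 = 8.53662
P_0 = D_1/(1+r)^1 + D_2/(1+r)^2 + TV/(1+r)^2
    = 0.60984 + 0.65246 + 6.85421 = 8.11651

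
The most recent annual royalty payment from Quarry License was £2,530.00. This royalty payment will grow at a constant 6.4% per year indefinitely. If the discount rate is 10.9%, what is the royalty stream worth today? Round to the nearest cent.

£59820.44

D₁ = D₀ × (1 + g) = £2,530.00 × 1.064 = £2,691.9200
Growing perpetuity: P = D₁ / (r − g) = £2,691.9200 / (0.109 − 0.064) = £59,820.44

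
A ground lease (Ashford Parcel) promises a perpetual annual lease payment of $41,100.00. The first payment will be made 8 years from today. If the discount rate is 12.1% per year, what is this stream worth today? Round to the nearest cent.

Value at end of year 7: C / r = $41,100.00 / 0.121 = $339,669.4215
Discount to today: PV = $339,669.4215 / (1 + 0.121)^7 = $339,669.4215 / 2.224535 = $152,692.31

$152692.31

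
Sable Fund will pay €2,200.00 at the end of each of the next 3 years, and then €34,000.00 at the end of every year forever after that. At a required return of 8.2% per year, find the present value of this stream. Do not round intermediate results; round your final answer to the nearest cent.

€332977.31

PV of 3-year annuity: €2,200.00 × [1 − (1+0.082)^−3] / 0.082 = 5649.21512
Perpetuity value at year 3: €34,000.00 / 0.082 = 414634.14634
PV of perpetuity: 414634.14634 / (1+0.082)^3 = 327328.09453
Total PV = 5649.21512 + 327328.09453 = 332977.30965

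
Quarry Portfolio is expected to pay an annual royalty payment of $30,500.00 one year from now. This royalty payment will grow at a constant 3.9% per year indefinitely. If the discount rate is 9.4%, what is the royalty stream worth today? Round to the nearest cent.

Growing perpetuity: P = D₁ / (r − g) = $30,500.0000 / (0.094 − 0.039) = $554,545.45

$554545.45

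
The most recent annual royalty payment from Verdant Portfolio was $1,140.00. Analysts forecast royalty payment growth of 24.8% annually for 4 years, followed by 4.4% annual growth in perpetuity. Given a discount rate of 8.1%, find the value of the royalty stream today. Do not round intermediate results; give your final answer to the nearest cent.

D_1 = 1422.72000
D_2 = 1775.55456
D_3 = 2215.89209
D_4 = 2765.43333
Terminal value at year 4: TV = D_4×(1+g_2)/(r−g_2) = 2887.11240/0.037 = 78030.06475
P_0 = D_1/(1+r)^1 + D_2/(1+r)^2 + D_3/(1+r)^3 + D_4/(1+r)^4 + TV/(1+r)^4
    = 1316.11471 + 1519.43678 + 1754.16938 + 2025.16502 + 57142.49402 = 63757.37990

$63757.38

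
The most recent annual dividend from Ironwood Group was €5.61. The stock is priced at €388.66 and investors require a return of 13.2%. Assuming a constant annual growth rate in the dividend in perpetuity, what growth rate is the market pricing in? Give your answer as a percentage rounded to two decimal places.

P = D₀(1+g)/(r−g) ⇒ P(r−g) = D₀(1+g) ⇒ g(P+D₀) = P·r − D₀
g = (P·r − D₀)/(P + D₀) = (€388.66×0.132 − €5.61) / (€388.66 + €5.61) = 0.115893

11.59%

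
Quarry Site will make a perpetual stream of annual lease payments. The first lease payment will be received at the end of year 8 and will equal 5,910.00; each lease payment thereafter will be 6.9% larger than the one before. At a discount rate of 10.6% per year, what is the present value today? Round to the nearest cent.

78904.15

Value at end of year 7: C₁ / (r − g) = 5,910.00 / (0.106 − 0.069) = 159,729.7297
Discount to today: PV = 159,729.7297 / (1 + 0.106)^7 = 159,729.7297 / 2.024351 = 78,904.15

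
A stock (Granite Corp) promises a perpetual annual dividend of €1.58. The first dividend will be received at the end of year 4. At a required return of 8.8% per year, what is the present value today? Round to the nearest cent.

€13.94

Value at end of year 3: C / r = €1.58 / 0.088 = €17.9545
Discount to today: PV = €17.9545 / (1 + 0.088)^3 = €17.9545 / 1.287913 = €13.94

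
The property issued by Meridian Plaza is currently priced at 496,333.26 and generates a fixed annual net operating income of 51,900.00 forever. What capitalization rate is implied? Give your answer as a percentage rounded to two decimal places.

P = C/r ⇒ r = C/P = 51,900.00/496,333.26 = 0.104567

10.46%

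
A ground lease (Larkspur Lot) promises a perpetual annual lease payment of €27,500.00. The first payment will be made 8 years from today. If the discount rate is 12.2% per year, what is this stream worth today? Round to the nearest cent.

€100698.47

Value at end of year 7: C / r = €27,500.00 / 0.122 = €225,409.8361
Discount to today: PV = €225,409.8361 / (1 + 0.122)^7 = €225,409.8361 / 2.238463 = €100,698.47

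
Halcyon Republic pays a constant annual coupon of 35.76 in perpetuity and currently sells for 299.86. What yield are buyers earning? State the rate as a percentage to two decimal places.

11.93%

P = C/r ⇒ r = C/P = 35.76/299.86 = 0.119256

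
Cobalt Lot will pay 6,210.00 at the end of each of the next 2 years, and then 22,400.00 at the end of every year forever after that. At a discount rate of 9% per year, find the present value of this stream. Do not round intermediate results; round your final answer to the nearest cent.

220408.88

PV of 2-year annuity: 6,210.00 × [1 − (1+0.09)^−2] / 0.09 = 10924.08046
Perpetuity value at year 2: 22,400.00 / 0.09 = 248888.88889
PV of perpetuity: 248888.88889 / (1+0.09)^2 = 209484.79832
Total PV = 10924.08046 + 209484.79832 = 220408.87879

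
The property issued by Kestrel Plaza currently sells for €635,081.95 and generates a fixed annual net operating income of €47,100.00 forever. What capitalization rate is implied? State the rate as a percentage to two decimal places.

7.42%

P = C/r ⇒ r = C/P = €47,100.00/€635,081.95 = 0.074164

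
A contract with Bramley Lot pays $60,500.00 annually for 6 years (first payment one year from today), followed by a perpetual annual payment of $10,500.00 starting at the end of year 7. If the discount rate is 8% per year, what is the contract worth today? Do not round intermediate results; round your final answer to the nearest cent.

PV of 6-year annuity: $60,500.00 × [1 − (1+0.08)^−6] / 0.08 = 279684.21967
Perpetuity value at year 6: $10,500.00 / 0.08 = 131250.00000
PV of perpetuity: 131250.00000 / (1+0.08)^6 = 82709.76353
Total PV = 279684.21967 + 82709.76353 = 362393.98320

$362393.98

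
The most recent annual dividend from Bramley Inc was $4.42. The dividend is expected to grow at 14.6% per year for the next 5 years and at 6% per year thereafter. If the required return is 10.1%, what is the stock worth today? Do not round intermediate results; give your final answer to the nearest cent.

$164.58

D_1 = 5.06532
D_2 = 5.80486
D_3 = 6.65237
D_4 = 7.62361
D_5 = 8.73666
Terminal value at year 5: TV = D_5×(1+g_2)/(r−g_2) = 9.26086/0.041 = 225.87458
P_0 = D_1/(1+r)^1 + D_2/(1+r)^2 + D_3/(1+r)^3 + D_4/(1+r)^4 + D_5/(1+r)^5 + TV/(1+r)^5
    = 4.60065 + 4.78869 + 4.98441 + 5.18814 + 5.40019 + 139.61458 = 164.57666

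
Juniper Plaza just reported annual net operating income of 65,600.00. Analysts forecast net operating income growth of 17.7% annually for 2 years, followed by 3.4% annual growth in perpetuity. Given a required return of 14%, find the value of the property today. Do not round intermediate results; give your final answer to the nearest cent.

D_1 = 77211.20000
D_2 = 90877.58240
Terminal value at year 2: TV = D_2×(1+g_2)/(r−g_2) = 93967.42020/0.106 = 886485.09624
P_0 = D_1/(1+r)^1 + D_2/(1+r)^2 + TV/(1+r)^2
    = 67729.12281 + 69927.34872 + 682121.49603 = 819777.96756

819777.97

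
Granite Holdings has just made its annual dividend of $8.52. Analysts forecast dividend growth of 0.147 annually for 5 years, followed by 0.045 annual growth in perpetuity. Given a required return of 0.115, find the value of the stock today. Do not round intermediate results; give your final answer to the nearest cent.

$192.93

D_1 = 9.77244
D_2 = 11.20899
D_3 = 12.85671
D_4 = 14.74665
D_5 = 16.91440
Terminal value at year 5: TV = D_5×(1+g_2)/(r−g_2) = 17.67555/0.07 = 252.50788
P_0 = D_1/(1+r)^1 + D_2/(1+r)^2 + D_3/(1+r)^3 + D_4/(1+r)^4 + D_5/(1+r)^5 + TV/(1+r)^5
    = 8.76452 + 9.01606 + 9.27481 + 9.54100 + 9.81482 + 146.52124 = 192.93246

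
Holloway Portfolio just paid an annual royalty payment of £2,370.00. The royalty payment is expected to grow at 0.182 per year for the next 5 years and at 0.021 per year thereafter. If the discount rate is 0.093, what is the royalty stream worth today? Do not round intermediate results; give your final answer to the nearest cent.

£64787.06

D_1 = 2801.34000
D_2 = 3311.18388
D_3 = 3913.81935
D_4 = 4626.13447
D_5 = 5468.09094
Terminal value at year 5: TV = D_5×(1+g_2)/(r−g_2) = 5582.92085/0.072 = 77540.56736
P_0 = D_1/(1+r)^1 + D_2/(1+r)^2 + D_3/(1+r)^3 + D_4/(1+r)^4 + D_5/(1+r)^5 + TV/(1+r)^5
    = 2562.98262 + 2771.67928 + 2997.36954 + 3241.43714 + 3505.37850 + 49708.21460 = 64787.06169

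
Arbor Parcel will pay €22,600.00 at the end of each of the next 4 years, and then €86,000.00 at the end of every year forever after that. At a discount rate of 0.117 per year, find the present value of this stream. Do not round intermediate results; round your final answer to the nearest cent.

PV of 4-year annuity: €22,600.00 × [1 − (1+0.117)^−4] / 0.117 = 69080.07889
Perpetuity value at year 4: €86,000.00 / 0.117 = 735042.73504
PV of perpetuity: 735042.73504 / (1+0.117)^4 = 472171.63837
Total PV = 69080.07889 + 472171.63837 = 541251.71726

€541251.72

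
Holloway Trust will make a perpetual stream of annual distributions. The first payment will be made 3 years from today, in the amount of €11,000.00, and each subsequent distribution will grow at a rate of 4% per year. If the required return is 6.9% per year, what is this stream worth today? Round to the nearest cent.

Value at end of year 2: C₁ / (r − g) = €11,000.00 / (0.069 − 0.04) = €379,310.3448
Discount to today: PV = €379,310.3448 / (1 + 0.069)^2 = €379,310.3448 / 1.142761 = €331,924.47

€331924.47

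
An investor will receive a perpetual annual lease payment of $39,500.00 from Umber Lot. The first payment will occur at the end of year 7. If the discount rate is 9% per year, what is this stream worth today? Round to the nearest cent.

Value at end of year 6: C / r = $39,500.00 / 0.09 = $438,888.8889
Discount to today: PV = $438,888.8889 / (1 + 0.09)^6 = $438,888.8889 / 1.677100 = $261,695.10

$261695.10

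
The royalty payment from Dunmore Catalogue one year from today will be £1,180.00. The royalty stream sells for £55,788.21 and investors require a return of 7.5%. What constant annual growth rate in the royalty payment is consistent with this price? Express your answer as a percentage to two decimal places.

P = D₁/(r−g) ⇒ g = r − D₁/P = 0.075 − £1,180.00/£55,788.21 = 0.053849

5.38%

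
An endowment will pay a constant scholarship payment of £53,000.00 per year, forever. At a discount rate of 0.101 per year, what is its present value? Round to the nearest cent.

Level perpetuity: PV = C / r = £53,000.00 / 0.101 = £524,752.48

£524752.48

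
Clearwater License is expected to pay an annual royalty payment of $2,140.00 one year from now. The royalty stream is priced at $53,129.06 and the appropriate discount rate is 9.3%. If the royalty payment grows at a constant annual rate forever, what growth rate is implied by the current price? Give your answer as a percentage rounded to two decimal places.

P = D₁/(r−g) ⇒ g = r − D₁/P = 0.093 − $2,140.00/$53,129.06 = 0.052721

5.27%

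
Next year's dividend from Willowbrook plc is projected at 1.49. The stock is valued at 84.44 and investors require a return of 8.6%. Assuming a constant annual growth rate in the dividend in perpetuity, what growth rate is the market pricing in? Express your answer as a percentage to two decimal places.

6.84%

P = D₁/(r−g) ⇒ g = r − D₁/P = 0.086 − 1.49/84.44 = 0.068354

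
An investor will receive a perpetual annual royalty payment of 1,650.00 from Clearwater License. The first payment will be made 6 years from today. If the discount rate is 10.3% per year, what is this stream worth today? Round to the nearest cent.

9812.26

Value at end of year 5: C / r = 1,650.00 / 0.103 = 16,019.4175
Discount to today: PV = 16,019.4175 / (1 + 0.103)^5 = 16,019.4175 / 1.632592 = 9,812.26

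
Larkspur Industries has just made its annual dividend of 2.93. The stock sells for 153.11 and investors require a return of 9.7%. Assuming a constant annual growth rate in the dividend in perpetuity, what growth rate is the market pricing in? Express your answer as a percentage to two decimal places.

7.64%

P = D₀(1+g)/(r−g) ⇒ P(r−g) = D₀(1+g) ⇒ g(P+D₀) = P·r − D₀
g = (P·r − D₀)/(P + D₀) = (153.11×0.097 − 2.93) / (153.11 + 2.93) = 0.076401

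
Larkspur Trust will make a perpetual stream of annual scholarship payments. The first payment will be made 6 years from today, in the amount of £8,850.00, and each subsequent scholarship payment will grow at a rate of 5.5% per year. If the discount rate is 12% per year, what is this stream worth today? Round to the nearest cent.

£77257.35

Value at end of year 5: C₁ / (r − g) = £8,850.00 / (0.12 − 0.055) = £136,153.8462
Discount to today: PV = £136,153.8462 / (1 + 0.12)^5 = £136,153.8462 / 1.762342 = £77,257.35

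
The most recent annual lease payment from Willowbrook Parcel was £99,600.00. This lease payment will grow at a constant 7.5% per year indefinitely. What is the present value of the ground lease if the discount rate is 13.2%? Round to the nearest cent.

£1878421.05

D₁ = D₀ × (1 + g) = £99,600.00 × 1.075 = £107,070.0000
Growing perpetuity: P = D₁ / (r − g) = £107,070.0000 / (0.132 − 0.075) = £1,878,421.05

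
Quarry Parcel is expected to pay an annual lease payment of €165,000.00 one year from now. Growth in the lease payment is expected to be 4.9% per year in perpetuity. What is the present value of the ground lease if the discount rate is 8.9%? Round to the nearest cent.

Growing perpetuity: P = D₁ / (r − g) = €165,000.0000 / (0.089 − 0.049) = €4,125,000.00

€4125000.00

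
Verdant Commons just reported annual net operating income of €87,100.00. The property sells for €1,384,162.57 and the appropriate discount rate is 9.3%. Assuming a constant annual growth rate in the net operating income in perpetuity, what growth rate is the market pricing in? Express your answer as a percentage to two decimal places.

P = D₀(1+g)/(r−g) ⇒ P(r−g) = D₀(1+g) ⇒ g(P+D₀) = P·r − D₀
g = (P·r − D₀)/(P + D₀) = (€1,384,162.57×0.093 − €87,100.00) / (€1,384,162.57 + €87,100.00) = 0.028293

2.83%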